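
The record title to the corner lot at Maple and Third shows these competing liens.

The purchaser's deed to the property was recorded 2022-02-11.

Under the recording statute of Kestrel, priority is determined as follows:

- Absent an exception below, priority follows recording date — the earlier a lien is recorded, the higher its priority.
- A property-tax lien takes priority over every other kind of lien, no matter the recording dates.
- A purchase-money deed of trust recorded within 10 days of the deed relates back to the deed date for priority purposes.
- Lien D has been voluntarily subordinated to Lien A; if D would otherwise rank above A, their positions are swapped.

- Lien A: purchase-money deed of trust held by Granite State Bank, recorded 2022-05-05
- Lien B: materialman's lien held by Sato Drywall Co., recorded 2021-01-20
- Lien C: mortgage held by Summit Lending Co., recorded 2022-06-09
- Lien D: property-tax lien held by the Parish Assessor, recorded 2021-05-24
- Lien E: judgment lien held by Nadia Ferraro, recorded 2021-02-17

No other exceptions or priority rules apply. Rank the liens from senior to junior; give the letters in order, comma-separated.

Effective dates: A missed the 10-day window (83 days after the deed), so its recording date stands.
D is a property-tax lien and takes priority over every other lien.
Among the remaining liens, by effective date: B (2021-01-20), E (2021-02-17), A (2022-05-05), C (2022-06-09).
Because D would otherwise rank above A, the subordination swaps them.

A, B, E, D, C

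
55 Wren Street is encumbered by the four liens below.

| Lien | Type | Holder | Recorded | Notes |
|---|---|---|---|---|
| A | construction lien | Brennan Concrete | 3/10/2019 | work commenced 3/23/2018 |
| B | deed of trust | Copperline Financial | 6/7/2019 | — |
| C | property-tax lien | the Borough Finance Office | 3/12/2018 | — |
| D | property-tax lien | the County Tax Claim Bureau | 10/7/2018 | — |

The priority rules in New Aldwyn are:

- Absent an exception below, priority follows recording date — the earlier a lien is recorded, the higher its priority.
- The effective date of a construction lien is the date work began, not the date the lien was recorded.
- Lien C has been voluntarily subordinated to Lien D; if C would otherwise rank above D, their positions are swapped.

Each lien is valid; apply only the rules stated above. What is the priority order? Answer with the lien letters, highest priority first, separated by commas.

D, A, C, B

Effective dates after the stated exceptions: A relates back to 3/23/2018 (work commenced).
Sorted by effective date: C (3/12/2018), A (3/23/2018), D (10/7/2018), B (6/7/2019).
Because C would otherwise rank above D, the subordination swaps them.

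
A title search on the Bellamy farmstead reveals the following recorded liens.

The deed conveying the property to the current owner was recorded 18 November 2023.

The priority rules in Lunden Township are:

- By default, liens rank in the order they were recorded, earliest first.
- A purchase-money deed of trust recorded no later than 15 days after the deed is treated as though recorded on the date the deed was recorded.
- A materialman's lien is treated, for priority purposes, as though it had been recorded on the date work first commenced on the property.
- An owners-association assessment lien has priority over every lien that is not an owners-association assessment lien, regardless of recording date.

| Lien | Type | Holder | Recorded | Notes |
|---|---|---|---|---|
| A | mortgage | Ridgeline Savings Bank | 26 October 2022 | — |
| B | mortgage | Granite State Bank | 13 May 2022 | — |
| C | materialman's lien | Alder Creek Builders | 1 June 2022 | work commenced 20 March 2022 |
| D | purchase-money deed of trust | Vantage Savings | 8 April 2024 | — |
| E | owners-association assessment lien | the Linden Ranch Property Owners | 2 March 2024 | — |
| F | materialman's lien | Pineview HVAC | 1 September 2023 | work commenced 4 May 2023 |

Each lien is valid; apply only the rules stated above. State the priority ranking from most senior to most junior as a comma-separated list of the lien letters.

Effective dates after the stated exceptions: C is treated as recorded 20 March 2022, the work-commencement date; D missed the 15-day window (142 days after the deed), so its recording date stands; F is treated as recorded 4 May 2023, the work-commencement date.
E is an owners-association assessment lien, so it outranks all other liens regardless of date.
The other liens, earliest effective date first: C (20 March 2022), B (13 May 2022), A (26 October 2022), F (4 May 2023), D (8 April 2024).

E, C, B, A, F, D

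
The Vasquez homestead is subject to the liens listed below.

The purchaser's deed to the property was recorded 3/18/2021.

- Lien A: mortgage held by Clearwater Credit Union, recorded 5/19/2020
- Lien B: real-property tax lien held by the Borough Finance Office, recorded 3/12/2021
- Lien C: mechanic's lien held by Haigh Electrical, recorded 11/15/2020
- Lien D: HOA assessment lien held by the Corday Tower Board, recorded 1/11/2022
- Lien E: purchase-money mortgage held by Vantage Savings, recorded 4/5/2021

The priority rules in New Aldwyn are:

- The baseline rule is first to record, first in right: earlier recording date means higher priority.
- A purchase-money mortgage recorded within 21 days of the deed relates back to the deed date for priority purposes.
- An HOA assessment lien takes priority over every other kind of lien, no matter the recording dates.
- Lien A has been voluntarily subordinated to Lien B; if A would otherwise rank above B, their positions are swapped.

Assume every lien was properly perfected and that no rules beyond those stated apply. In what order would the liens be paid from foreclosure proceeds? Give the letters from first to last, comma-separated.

Effective dates after the stated exceptions: E's effective date is the deed date, 3/18/2021.
D is an HOA assessment lien and takes priority over every other lien.
The other liens, earliest effective date first: A (5/19/2020), C (11/15/2020), B (3/12/2021), E (3/18/2021).
The subordination applies — A was senior to B — so A and B swap.

D, B, C, A, E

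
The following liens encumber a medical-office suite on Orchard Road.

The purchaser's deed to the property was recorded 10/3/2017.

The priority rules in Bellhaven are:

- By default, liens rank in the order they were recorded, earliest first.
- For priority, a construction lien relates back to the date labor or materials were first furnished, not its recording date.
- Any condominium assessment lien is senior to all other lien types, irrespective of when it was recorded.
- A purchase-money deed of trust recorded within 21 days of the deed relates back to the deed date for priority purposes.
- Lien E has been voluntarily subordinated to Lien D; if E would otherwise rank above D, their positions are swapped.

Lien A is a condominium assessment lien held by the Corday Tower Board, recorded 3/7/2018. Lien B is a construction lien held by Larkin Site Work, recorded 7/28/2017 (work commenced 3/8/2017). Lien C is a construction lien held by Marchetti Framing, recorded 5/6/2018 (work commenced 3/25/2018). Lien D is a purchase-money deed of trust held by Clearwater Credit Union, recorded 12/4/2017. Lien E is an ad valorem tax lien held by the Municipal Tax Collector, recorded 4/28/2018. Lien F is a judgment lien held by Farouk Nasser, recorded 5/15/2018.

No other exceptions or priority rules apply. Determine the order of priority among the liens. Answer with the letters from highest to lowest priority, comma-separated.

A, B, D, C, E, F

Effective dates after the stated exceptions: B relates back to 3/8/2017 (work commenced); C's effective date is 3/25/2018, when work began; D was recorded 62 days after the deed — beyond 21 days — so no relation-back applies.
A, as a condominium assessment lien, has superpriority and ranks first.
Ordering the rest by effective date: B (3/8/2017), D (12/4/2017), C (3/25/2018), E (4/28/2018), F (5/15/2018).
E is already junior to D, so the subordination agreement changes nothing.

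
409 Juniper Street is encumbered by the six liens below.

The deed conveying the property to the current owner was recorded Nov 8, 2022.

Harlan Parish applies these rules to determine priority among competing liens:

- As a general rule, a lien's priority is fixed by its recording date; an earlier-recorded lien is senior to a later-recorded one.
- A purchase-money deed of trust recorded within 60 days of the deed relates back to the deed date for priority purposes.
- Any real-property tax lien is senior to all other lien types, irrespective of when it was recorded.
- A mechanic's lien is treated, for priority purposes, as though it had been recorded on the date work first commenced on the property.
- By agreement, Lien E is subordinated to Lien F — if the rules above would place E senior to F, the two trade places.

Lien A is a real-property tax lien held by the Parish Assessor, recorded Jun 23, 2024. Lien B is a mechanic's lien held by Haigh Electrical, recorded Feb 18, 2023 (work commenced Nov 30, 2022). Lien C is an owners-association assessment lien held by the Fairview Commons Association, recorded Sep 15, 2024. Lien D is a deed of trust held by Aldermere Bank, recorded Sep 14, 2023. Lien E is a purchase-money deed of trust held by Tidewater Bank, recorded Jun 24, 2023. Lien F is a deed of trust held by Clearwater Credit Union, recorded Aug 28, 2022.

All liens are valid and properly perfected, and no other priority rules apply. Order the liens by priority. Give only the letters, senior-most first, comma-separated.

A, F, B, E, D, C

First, effective dates: B is treated as recorded Nov 30, 2022, the work-commencement date; E was recorded 228 days after the deed, outside the 60-day window, so it keeps its recording date.
A is a real-property tax lien and takes priority over every other lien.
The other liens, earliest effective date first: F (Aug 28, 2022), B (Nov 30, 2022), E (Jun 24, 2023), D (Sep 14, 2023), C (Sep 15, 2024).
E is already junior to F, so the subordination agreement changes nothing.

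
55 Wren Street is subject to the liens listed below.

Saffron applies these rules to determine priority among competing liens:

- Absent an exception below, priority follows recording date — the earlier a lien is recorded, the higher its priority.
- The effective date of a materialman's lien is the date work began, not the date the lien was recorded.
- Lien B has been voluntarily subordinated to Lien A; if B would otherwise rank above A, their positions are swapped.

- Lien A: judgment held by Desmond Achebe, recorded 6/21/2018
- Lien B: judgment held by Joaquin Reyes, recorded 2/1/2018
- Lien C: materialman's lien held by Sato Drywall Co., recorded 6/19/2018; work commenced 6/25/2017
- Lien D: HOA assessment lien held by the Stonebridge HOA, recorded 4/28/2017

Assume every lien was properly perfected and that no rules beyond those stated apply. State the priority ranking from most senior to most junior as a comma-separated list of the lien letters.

First, effective dates: C's effective date is 6/25/2017, when work began.
By effective date: D (4/28/2017), C (6/25/2017), B (2/1/2018), A (6/21/2018).
B would otherwise be senior to A, so under the subordination agreement B and A exchange positions.

D, C, A, B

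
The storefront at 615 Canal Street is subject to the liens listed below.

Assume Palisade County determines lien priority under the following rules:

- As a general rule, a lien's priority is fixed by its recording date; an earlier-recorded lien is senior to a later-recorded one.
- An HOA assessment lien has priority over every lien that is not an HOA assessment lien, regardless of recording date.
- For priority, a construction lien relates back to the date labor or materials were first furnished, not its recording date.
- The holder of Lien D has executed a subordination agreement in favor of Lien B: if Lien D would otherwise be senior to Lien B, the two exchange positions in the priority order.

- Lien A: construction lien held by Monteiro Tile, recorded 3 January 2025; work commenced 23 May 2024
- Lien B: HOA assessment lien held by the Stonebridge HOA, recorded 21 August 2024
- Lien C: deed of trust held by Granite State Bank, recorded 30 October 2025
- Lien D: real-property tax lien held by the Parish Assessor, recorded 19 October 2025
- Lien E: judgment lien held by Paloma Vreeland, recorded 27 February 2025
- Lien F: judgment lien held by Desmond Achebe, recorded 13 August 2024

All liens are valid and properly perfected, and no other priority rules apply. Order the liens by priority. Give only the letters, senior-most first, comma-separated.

First, effective dates: A's effective date is 23 May 2024, when work began.
B, as an HOA assessment lien, has superpriority and ranks first.
The other liens, earliest effective date first: A (23 May 2024), F (13 August 2024), E (27 February 2025), D (19 October 2025), C (30 October 2025).
Since D is not senior to B, the subordination leaves the order unchanged.

B, A, F, E, D, C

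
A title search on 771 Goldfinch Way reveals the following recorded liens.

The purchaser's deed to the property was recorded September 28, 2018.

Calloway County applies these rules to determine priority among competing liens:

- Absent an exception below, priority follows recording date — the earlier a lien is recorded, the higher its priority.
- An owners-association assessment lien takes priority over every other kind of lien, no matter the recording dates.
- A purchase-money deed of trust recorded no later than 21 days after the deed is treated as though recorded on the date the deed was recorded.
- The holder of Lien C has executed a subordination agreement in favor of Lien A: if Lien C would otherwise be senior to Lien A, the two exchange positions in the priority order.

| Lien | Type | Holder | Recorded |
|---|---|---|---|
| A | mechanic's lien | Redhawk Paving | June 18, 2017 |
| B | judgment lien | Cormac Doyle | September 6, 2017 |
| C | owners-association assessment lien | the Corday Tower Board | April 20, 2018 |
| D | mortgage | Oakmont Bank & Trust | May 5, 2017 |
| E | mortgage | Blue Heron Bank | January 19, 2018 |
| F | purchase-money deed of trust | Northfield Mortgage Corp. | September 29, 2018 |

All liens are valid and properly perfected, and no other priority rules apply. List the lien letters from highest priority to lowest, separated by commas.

A, D, C, B, E, F

Effective dates: F's effective date is the deed date, September 28, 2018.
As an owners-association assessment lien, C is senior to every other lien.
The other liens, earliest effective date first: D (May 5, 2017), A (June 18, 2017), B (September 6, 2017), E (January 19, 2018), F (September 28, 2018).
C is senior to A before the subordination, so the two trade places.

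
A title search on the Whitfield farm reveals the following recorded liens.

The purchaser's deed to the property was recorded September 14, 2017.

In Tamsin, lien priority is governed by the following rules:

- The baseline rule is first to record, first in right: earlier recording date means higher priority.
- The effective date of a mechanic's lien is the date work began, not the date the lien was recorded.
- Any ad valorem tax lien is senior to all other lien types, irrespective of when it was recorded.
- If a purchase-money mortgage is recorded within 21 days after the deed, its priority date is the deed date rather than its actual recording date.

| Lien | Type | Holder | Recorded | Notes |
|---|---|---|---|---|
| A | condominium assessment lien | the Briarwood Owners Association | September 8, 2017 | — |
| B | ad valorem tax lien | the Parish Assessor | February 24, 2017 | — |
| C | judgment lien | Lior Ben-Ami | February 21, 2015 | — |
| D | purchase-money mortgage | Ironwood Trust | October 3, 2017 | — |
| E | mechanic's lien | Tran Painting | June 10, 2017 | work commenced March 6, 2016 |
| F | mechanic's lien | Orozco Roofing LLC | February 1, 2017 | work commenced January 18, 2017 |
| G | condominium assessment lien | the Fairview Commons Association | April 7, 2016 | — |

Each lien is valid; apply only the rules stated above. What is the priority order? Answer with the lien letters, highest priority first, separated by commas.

Adjusting effective dates: D was recorded within the 21-day window, so its effective date is the deed date September 14, 2017; E's effective date is March 6, 2016, when work began; F is treated as recorded January 18, 2017, the work-commencement date.
B is an ad valorem tax lien and takes priority over every other lien.
The other liens, earliest effective date first: C (February 21, 2015), E (March 6, 2016), G (April 7, 2016), F (January 18, 2017), A (September 8, 2017), D (September 14, 2017).

B, C, E, G, F, A, D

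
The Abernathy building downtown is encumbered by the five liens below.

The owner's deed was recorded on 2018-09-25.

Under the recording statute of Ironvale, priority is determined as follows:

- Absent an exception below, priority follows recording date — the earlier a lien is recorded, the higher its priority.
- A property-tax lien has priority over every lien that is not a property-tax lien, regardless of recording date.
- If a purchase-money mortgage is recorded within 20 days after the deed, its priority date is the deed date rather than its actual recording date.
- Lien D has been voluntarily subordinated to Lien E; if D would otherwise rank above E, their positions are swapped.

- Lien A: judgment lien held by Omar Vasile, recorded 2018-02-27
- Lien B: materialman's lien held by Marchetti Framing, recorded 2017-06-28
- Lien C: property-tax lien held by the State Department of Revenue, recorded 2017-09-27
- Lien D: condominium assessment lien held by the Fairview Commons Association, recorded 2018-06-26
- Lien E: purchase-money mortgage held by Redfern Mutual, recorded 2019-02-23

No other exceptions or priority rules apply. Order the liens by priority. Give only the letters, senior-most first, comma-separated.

Adjusting effective dates: E missed the 20-day window (151 days after the deed), so its recording date stands.
C is a property-tax lien and takes priority over every other lien.
The other liens, earliest effective date first: B (2017-06-28), A (2018-02-27), D (2018-06-26), E (2019-02-23).
D is senior to E before the subordination, so the two trade places.

C, B, A, E, D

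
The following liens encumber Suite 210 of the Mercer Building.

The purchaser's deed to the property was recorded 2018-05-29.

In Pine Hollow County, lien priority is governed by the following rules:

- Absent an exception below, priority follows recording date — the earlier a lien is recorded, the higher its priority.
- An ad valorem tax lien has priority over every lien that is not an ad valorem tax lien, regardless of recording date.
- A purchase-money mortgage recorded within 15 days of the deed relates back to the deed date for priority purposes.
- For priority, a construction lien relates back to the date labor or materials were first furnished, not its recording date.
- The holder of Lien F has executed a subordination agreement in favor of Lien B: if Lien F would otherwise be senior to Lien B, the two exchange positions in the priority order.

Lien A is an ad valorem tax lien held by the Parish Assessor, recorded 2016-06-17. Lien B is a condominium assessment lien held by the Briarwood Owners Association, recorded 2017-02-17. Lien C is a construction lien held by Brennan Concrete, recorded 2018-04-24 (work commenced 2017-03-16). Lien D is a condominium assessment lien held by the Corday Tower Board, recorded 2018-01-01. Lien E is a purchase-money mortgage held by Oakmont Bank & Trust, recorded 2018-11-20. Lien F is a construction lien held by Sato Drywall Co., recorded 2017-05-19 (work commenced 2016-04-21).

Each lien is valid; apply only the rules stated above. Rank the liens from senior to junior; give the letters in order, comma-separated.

A, B, F, C, D, E

Adjusting effective dates: C's effective date is 2017-03-16, when work began; E missed the 15-day window (175 days after the deed), so its recording date stands; F relates back to 2016-04-21 (work commenced).
As an ad valorem tax lien, A is senior to every other lien.
The other liens, earliest effective date first: F (2016-04-21), B (2017-02-17), C (2017-03-16), D (2018-01-01), E (2018-11-20).
Because F would otherwise rank above B, the subordination swaps them.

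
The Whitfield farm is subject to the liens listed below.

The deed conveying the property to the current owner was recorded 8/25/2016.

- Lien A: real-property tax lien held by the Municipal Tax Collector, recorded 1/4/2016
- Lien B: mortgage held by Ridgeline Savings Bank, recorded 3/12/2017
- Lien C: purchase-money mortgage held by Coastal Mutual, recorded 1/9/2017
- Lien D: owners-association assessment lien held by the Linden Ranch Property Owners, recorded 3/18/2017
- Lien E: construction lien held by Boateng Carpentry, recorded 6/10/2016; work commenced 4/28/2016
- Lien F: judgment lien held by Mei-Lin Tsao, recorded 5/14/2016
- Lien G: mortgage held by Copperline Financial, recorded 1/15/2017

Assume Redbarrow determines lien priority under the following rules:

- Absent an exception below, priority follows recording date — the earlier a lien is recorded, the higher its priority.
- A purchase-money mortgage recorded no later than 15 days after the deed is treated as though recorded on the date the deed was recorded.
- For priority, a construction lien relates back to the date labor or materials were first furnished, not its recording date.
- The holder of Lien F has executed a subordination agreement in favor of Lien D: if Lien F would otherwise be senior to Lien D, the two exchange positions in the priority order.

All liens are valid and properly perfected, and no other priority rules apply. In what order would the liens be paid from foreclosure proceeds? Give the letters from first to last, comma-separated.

A, E, D, C, G, B, F

First, effective dates: C was recorded 137 days after the deed, outside the 15-day window, so it keeps its recording date; E relates back to 4/28/2016 (work commenced).
Ordering by effective date: A (1/4/2016), E (4/28/2016), F (5/14/2016), C (1/9/2017), G (1/15/2017), B (3/12/2017), D (3/18/2017).
Because F would otherwise rank above D, the subordination swaps them.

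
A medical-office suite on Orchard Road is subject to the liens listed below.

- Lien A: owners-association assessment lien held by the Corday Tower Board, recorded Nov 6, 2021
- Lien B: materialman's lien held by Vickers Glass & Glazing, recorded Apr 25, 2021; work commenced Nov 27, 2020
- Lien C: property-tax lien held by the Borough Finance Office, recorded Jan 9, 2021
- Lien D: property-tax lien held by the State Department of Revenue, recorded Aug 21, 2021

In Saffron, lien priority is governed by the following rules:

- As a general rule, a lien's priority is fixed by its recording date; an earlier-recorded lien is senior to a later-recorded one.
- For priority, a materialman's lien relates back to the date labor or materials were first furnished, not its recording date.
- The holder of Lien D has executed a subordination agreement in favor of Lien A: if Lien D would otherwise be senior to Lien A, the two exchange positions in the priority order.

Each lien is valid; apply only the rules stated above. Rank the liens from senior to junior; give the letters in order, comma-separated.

B, C, A, D

Effective dates after the stated exceptions: B relates back to Nov 27, 2020 (work commenced).
By effective date: B (Nov 27, 2020), C (Jan 9, 2021), D (Aug 21, 2021), A (Nov 6, 2021).
D is senior to A before the subordination, so the two trade places.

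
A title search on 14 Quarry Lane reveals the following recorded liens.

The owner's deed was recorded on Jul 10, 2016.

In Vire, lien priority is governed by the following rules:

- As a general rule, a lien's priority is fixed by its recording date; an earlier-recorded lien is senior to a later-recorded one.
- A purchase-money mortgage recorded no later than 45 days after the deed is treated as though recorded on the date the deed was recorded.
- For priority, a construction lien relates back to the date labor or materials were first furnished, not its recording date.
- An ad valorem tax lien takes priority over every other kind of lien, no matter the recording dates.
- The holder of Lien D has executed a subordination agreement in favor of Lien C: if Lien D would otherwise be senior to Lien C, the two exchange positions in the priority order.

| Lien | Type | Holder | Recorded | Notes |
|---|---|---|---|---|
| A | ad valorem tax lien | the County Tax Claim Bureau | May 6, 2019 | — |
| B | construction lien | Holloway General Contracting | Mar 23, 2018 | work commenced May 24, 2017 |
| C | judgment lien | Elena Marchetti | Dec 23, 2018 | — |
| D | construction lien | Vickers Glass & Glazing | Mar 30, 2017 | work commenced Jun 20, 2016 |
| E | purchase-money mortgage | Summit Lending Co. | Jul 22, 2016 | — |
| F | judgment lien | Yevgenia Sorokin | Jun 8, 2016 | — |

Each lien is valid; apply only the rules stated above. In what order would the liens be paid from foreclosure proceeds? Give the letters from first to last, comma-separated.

Effective dates after the stated exceptions: B is treated as recorded May 24, 2017, the work-commencement date; D's effective date is Jun 20, 2016, when work began; E was recorded within the 45-day window, so its effective date is the deed date Jul 10, 2016.
A, as an ad valorem tax lien, has superpriority and ranks first.
The other liens, earliest effective date first: F (Jun 8, 2016), D (Jun 20, 2016), E (Jul 10, 2016), B (May 24, 2017), C (Dec 23, 2018).
D would otherwise be senior to C, so under the subordination agreement D and C exchange positions.

A, F, C, E, B, D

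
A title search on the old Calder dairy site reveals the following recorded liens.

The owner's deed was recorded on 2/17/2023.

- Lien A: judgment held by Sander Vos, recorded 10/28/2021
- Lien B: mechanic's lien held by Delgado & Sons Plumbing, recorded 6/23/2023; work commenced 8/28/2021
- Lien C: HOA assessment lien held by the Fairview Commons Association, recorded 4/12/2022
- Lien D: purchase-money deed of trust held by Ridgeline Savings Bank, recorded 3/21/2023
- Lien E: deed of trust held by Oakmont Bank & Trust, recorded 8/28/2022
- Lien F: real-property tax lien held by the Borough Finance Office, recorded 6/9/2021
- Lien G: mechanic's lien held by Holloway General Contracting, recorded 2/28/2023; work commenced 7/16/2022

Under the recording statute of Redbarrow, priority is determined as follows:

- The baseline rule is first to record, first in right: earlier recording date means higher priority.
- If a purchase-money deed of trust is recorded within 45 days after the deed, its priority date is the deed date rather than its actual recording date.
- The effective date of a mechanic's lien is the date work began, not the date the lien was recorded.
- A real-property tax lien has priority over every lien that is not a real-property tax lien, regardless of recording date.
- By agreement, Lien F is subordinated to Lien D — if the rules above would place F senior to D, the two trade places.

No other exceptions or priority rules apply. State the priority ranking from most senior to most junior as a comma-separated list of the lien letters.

Effective dates: B relates back to 8/28/2021 (work commenced); D relates back to the deed date 2/17/2023; G is treated as recorded 7/16/2022, the work-commencement date.
F is a real-property tax lien, so it outranks all other liens regardless of date.
Among the remaining liens, by effective date: B (8/28/2021), A (10/28/2021), C (4/12/2022), G (7/16/2022), E (8/28/2022), D (2/17/2023).
F would otherwise be senior to D, so under the subordination agreement F and D exchange positions.

D, B, A, C, G, E, F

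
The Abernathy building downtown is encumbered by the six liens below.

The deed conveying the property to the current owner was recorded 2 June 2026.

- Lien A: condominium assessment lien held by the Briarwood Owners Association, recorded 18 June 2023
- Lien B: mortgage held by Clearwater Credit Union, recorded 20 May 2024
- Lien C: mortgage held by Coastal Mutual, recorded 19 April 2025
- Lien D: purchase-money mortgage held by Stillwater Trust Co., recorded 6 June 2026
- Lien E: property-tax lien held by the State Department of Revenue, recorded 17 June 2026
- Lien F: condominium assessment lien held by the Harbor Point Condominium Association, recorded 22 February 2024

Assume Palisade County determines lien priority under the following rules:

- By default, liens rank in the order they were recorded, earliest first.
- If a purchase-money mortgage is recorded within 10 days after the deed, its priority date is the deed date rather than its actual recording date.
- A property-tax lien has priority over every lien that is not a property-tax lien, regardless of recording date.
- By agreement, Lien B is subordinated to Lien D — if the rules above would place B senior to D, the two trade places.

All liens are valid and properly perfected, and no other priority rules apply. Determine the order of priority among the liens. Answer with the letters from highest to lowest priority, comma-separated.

E, A, F, D, C, B

Adjusting effective dates: D's effective date is the deed date, 2 June 2026.
E is a property-tax lien, so it outranks all other liens regardless of date.
Among the remaining liens, by effective date: A (18 June 2023), F (22 February 2024), B (20 May 2024), C (19 April 2025), D (2 June 2026).
The subordination applies — B was senior to D — so B and D swap.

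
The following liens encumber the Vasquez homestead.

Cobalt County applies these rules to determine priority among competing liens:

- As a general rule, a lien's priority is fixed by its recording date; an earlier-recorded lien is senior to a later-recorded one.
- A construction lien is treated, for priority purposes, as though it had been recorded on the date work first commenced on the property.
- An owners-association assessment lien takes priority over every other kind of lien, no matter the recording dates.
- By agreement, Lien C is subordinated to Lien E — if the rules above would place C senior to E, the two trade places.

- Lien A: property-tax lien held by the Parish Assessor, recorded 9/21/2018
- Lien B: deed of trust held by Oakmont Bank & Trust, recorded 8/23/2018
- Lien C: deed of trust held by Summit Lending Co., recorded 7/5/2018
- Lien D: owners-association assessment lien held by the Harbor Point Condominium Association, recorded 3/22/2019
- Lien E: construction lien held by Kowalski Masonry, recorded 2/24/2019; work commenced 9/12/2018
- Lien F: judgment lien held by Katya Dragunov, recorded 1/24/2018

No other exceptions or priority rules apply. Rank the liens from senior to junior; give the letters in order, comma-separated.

D, F, E, B, C, A

Effective dates: E's effective date is 9/12/2018, when work began.
D, as an owners-association assessment lien, has superpriority and ranks first.
Among the remaining liens, by effective date: F (1/24/2018), C (7/5/2018), B (8/23/2018), E (9/12/2018), A (9/21/2018).
C would otherwise be senior to E, so under the subordination agreement C and E exchange positions.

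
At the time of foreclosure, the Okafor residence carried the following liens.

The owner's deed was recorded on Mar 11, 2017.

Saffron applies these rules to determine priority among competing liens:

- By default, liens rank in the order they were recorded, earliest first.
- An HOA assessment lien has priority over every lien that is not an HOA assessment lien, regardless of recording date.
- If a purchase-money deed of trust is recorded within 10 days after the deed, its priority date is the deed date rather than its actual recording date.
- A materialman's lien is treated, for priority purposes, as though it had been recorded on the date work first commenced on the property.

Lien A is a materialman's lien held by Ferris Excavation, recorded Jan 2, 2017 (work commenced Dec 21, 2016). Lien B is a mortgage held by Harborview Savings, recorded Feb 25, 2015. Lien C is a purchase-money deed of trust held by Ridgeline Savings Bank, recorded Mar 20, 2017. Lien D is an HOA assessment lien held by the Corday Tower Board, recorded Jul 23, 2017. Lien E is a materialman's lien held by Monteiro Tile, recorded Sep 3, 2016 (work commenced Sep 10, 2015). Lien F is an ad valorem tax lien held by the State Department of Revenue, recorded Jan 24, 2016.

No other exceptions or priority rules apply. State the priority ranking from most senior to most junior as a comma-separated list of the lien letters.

Adjusting effective dates: A's effective date is Dec 21, 2016, when work began; C's effective date is the deed date, Mar 11, 2017; E relates back to Sep 10, 2015 (work commenced).
D is an HOA assessment lien and takes priority over every other lien.
Ordering the rest by effective date: B (Feb 25, 2015), E (Sep 10, 2015), F (Jan 24, 2016), A (Dec 21, 2016), C (Mar 11, 2017).

D, B, E, F, A, C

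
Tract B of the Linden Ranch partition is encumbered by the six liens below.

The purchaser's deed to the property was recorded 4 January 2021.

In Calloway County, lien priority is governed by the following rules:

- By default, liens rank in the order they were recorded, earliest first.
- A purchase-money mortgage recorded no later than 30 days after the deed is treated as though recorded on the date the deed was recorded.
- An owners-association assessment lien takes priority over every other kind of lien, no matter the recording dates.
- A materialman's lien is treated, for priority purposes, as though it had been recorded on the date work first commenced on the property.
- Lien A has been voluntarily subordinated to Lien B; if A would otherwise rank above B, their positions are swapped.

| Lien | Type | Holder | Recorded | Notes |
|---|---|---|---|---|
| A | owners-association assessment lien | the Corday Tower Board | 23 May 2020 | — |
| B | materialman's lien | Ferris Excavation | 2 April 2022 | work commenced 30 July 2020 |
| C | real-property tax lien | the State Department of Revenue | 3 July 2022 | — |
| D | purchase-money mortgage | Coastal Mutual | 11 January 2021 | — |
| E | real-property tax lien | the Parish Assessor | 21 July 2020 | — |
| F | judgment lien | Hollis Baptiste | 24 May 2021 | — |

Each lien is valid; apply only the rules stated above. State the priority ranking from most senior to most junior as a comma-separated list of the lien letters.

B, E, A, D, F, C

Effective dates after the stated exceptions: B is treated as recorded 30 July 2020, the work-commencement date; D's effective date is the deed date, 4 January 2021.
As an owners-association assessment lien, A is senior to every other lien.
The other liens, earliest effective date first: E (21 July 2020), B (30 July 2020), D (4 January 2021), F (24 May 2021), C (3 July 2022).
A is senior to B before the subordination, so the two trade places.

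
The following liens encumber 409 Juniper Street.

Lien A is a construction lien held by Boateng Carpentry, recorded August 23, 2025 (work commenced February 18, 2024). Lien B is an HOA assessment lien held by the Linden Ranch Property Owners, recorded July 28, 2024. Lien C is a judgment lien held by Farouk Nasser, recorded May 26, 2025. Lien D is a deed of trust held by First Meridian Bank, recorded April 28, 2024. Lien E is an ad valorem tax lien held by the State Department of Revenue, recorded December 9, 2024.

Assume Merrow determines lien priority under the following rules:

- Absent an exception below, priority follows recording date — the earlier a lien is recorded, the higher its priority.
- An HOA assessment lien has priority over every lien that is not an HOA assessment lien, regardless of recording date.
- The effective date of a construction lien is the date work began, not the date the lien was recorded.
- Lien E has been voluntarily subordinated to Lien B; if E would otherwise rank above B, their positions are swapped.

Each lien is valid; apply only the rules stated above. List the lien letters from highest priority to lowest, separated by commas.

B, A, D, E, C

First, effective dates: A relates back to February 18, 2024 (work commenced).
As an HOA assessment lien, B is senior to every other lien.
The other liens, earliest effective date first: A (February 18, 2024), D (April 28, 2024), E (December 9, 2024), C (May 26, 2025).
Since E is not senior to B, the subordination leaves the order unchanged.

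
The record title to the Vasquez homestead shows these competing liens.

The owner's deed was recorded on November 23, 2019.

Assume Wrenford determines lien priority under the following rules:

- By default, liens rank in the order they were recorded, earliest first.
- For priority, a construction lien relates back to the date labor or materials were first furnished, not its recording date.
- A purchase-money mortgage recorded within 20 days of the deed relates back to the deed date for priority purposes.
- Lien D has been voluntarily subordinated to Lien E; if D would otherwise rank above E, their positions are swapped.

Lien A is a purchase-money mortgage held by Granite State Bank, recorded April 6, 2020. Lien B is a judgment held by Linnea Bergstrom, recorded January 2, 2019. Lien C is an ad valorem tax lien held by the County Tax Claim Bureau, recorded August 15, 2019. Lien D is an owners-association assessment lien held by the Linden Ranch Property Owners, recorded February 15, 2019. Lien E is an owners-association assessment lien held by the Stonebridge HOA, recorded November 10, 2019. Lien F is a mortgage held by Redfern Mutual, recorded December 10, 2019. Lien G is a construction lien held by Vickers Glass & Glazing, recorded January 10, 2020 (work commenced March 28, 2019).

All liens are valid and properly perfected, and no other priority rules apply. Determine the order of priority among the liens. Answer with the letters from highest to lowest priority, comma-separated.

B, E, G, C, D, F, A

Effective dates: A missed the 20-day window (135 days after the deed), so its recording date stands; G's effective date is March 28, 2019, when work began.
Ordering by effective date: B (January 2, 2019), D (February 15, 2019), G (March 28, 2019), C (August 15, 2019), E (November 10, 2019), F (December 10, 2019), A (April 6, 2020).
The subordination applies — D was senior to E — so D and E swap.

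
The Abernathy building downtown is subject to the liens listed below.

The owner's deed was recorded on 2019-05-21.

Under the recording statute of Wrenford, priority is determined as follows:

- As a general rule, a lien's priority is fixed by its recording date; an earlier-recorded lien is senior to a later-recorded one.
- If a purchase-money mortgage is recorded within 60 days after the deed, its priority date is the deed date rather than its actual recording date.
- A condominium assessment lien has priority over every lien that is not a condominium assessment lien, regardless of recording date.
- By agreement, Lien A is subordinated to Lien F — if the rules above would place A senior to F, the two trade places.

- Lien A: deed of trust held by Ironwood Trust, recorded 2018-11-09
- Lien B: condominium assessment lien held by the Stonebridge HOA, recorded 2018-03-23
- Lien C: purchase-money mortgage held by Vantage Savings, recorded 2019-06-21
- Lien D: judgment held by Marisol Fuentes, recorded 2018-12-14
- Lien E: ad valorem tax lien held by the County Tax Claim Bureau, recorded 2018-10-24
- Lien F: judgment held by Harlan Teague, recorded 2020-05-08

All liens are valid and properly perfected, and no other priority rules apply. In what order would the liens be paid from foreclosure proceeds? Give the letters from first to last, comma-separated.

B, E, F, D, C, A

First, effective dates: C's effective date is the deed date, 2019-05-21.
B, as a condominium assessment lien, has superpriority and ranks first.
Ordering the rest by effective date: E (2018-10-24), A (2018-11-09), D (2018-12-14), C (2019-05-21), F (2020-05-08).
A would otherwise be senior to F, so under the subordination agreement A and F exchange positions.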